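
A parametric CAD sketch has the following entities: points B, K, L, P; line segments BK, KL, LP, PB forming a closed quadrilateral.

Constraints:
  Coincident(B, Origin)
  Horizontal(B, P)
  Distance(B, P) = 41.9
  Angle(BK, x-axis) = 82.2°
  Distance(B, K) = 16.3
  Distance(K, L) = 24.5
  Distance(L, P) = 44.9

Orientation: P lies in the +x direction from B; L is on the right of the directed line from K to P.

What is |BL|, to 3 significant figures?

8.26

B is at the origin; B and P share the same y with |BP| = 41.9 and P in +x, so P = (41.9, 0). BK runs at 82.2° with |BK| = 16.3, so K = (2.21, 16.1). L is determined by |KL| = 24.5 and |LP| = 44.9 together: it lies at the intersection of circle(K, 24.5) and circle(P, 44.9). With |KP| = 42.8, the foot of the radical line on KP is 4.90 from K and the perpendicular offset is √(24.5² − 4.90²) = 24.0. Taking the right-of-KP solution: L = (-2.29, -7.93).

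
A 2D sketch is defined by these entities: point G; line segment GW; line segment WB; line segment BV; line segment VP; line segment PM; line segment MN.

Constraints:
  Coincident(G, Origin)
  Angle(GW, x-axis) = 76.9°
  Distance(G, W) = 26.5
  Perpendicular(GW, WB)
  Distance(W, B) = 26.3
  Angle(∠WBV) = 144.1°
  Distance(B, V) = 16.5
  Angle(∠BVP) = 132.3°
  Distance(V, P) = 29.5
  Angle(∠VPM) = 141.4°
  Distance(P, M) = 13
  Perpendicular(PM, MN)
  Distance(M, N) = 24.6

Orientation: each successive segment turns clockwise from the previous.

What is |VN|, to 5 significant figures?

36.583

∠VPM = 141.4° gives PM at -135.30° from the x-axis; with |PM| = 13.0, M = (29.765, -31.046). PM is perpendicular to MN, so MN runs at 134.70°; with |MN| = 24.6, N = (12.461, -13.560). Then |VN| = |N − V| = 36.583.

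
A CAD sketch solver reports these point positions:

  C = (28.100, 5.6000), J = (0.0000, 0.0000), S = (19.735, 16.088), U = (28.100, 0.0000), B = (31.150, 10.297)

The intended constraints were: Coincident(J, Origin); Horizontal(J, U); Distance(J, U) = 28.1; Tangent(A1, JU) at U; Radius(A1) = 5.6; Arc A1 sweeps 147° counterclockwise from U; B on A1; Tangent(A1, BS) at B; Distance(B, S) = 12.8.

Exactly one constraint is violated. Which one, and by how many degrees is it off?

Tangent(A1, BS) at B — off by 6.10°.

J = (0.00, 0.00) ✓; J.y = 0.00, U.y = 0.00 ✓; |JU| = 28.10 ✓; ∠(CU, UJ) = 90.00° ✓; |CU| = 5.600 ✓; bearing(C→B) − bearing(C→U) = 147.0° ✓; |CB| = 5.600 ✓; ∠(CB, BS) = 83.90° ✗; |BS| = 12.80 ✓.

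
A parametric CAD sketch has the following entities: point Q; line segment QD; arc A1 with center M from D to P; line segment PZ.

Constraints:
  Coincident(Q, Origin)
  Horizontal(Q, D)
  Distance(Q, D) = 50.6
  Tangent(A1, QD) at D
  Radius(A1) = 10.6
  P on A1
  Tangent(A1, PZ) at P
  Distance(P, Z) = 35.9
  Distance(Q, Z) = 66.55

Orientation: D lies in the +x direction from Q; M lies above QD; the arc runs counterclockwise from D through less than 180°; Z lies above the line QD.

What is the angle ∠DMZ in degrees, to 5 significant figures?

173.43°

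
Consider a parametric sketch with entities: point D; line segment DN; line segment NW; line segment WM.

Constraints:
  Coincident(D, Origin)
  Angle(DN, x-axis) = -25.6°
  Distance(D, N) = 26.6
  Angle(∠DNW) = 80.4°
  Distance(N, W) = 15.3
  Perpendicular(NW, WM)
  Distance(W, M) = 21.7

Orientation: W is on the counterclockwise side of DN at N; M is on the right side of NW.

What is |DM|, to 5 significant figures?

49.143

D is at the origin; DN runs at -25.6° with length 26.6, so N = 26.6·(cos -25.6°, sin -25.6°) = (23.989, -11.493). ∠DNW = 80.4°, so NW runs at -25.6° + (180° − 80.4°) = 74.000° from the x-axis; with |NW| = 15.3, W = N + 15.3·(cos 74.000°, sin 74.000°) = (28.206, 3.2138). The perpendicularity gives WM at right angles to NW; with |WM| = 21.7 on the right of NW, M = W + 21.7·(0.96126, -0.27564) = (49.065, -2.7675). Then |DM| = |M − D| = 49.143.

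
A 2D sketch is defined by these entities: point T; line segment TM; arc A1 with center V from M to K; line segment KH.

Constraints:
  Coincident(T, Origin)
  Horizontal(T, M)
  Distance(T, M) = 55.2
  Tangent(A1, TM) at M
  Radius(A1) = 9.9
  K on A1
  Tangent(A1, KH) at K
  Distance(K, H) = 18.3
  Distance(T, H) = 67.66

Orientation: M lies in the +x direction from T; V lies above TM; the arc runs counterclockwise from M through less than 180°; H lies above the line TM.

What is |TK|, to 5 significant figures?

65.969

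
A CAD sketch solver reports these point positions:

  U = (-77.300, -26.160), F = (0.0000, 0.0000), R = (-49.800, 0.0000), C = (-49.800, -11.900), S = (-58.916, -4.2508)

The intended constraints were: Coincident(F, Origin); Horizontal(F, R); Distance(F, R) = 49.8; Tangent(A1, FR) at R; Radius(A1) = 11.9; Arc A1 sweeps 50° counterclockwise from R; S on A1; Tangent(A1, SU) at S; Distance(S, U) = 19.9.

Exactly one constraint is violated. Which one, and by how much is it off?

Distance(S, U) = 19.9 — off by 8.70.

F = (0.00, 0.00) ✓; F.y = 0.00, R.y = 0.00 ✓; |FR| = 49.80 ✓; ∠(CR, RF) = 90.00° ✓; |CR| = 11.90 ✓; bearing(C→S) − bearing(C→R) = 50.00° ✓; |CS| = 11.90 ✓; ∠(CS, SU) = 90.00° ✓; |SU| = 28.60 ✗.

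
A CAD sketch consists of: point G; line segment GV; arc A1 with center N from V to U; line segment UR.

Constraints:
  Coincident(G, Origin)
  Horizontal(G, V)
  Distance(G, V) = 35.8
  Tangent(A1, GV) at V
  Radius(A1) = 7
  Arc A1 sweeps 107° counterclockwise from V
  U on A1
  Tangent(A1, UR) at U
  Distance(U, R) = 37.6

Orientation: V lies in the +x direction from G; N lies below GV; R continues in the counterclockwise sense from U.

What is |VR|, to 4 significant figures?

45.21

On A1, V sits at bearing 90° from N; a 107° counterclockwise sweep puts U at bearing 197°, so U = N + 7.0·(cos 197°, sin 197°) = (29.11, -9.047). Tangency of A1 to UR means the radius NU is perpendicular to UR, so UR runs along (−sin 197°, cos 197°); with |UR| = 37.6, R = (40.10, -45.00). Then |VR| = |R − V| = 45.21.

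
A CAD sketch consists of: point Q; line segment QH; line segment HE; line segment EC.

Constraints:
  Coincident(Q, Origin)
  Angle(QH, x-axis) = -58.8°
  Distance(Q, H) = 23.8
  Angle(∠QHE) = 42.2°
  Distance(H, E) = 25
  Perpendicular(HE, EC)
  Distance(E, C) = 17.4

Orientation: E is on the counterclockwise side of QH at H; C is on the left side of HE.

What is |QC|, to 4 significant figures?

7.503

∠QHE = 42.2°, so HE runs at -58.8° + (180° − 42.2°) = 79.00° from the x-axis; with |HE| = 25.0, E = H + 25.0·(cos 79.00°, sin 79.00°) = (17.10, 4.183). HE ⟂ EC; with |EC| = 17.4 on the left of HE, C = E + 17.4·(-0.9816, 0.1908) = (0.01895, 7.503). Then |QC| = |C − Q| = 7.503.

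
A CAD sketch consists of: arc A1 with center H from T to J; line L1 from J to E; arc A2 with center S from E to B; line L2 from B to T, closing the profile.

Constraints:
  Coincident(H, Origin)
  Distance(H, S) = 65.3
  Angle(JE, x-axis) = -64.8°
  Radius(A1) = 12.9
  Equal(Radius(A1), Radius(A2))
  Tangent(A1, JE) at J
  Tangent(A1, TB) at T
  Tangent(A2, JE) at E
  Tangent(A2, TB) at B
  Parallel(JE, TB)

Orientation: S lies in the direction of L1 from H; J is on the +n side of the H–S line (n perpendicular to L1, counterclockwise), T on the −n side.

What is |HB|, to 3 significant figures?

66.6

The slot axis is L1's direction at -64.8°, so u = (cos -64.8°, sin -64.8°) = (0.426, -0.905) and n = (−sin -64.8°, cos -64.8°) = (0.905, 0.426). H is at the origin and S lies 65.3 along u from H, so S = 65.3·u = (27.8, -59.1). Tangency of A1 to both parallel lines with radius 12.9 puts J and T at H ± 12.9·n: J = (11.7, 5.49), T = (-11.7, -5.49). Equal radii place E and B the same way about S: E = S + 12.9·n = (39.5, -53.6), B = S − 12.9·n = (16.1, -64.6). Then |HB| = |B − H| = 66.6.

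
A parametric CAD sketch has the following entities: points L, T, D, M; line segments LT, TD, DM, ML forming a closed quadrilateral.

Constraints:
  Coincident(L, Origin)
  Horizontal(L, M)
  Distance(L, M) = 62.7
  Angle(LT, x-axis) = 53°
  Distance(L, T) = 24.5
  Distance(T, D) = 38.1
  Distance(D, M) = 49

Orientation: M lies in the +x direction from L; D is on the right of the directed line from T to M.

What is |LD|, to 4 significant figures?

25.29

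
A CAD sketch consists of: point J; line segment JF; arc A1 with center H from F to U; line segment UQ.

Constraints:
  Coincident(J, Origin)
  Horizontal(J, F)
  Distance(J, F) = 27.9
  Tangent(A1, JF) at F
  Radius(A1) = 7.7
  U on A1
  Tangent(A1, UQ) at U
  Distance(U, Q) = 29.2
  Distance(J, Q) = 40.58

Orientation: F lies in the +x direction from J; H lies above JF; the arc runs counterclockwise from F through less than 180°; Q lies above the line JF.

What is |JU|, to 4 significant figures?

36.34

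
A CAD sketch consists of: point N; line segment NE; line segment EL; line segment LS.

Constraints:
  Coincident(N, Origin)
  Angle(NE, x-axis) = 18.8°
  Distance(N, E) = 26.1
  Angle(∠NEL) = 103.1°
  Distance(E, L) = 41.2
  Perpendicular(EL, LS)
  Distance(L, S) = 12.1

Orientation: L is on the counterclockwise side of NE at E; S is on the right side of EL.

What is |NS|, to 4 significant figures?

60.23

∠NEL = 103.1°, so EL runs at 18.8° + (180° − 103.1°) = 95.70° from the x-axis; with |EL| = 41.2, L = E + 41.2·(cos 95.70°, sin 95.70°) = (20.62, 49.41). The perpendicularity gives LS at right angles to EL; with |LS| = 12.1 on the right of EL, S = L + 12.1·(0.9951, 0.09932) = (32.66, 50.61). Then |NS| = |S − N| = 60.23.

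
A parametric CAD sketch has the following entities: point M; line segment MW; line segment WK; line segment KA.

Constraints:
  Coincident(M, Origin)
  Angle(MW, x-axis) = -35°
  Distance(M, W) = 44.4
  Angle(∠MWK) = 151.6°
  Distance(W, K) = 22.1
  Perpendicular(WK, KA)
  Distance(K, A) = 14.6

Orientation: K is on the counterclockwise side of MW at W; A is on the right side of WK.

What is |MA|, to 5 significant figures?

70.823

M is at the origin; MW runs at -35.0° with length 44.4, so W = 44.4·(cos -35.0°, sin -35.0°) = (36.370, -25.467). ∠MWK = 151.6°, so WK runs at -35.0° + (180° − 151.6°) = -6.6000° from the x-axis; with |WK| = 22.1, K = W + 22.1·(cos -6.6000°, sin -6.6000°) = (58.324, -28.007). The perpendicularity gives KA at right angles to WK; with |KA| = 14.6 on the right of WK, A = K + 14.6·(-0.11494, -0.99337) = (56.646, -42.510). Then |MA| = |A − M| = 70.823.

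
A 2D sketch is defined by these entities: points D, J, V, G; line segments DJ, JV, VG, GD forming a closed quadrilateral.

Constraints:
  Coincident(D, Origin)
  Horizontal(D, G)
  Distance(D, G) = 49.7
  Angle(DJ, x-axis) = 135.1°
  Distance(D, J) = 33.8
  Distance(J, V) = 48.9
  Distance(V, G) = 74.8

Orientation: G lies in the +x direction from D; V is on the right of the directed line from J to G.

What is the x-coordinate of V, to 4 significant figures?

-20.82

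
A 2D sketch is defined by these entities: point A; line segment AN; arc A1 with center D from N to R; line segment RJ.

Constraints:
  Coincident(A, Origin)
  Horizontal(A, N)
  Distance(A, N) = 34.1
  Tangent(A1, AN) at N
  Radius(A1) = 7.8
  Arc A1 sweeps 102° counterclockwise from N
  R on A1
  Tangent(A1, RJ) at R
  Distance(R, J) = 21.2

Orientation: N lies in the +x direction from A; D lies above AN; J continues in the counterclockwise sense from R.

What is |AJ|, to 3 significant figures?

48.0

A is at the origin; AN is horizontal with |AN| = 34.1 and N on the +x side, so N = (34.1, 0.00). The tangent condition forces DN to be normal to AN, so D = N + (0, 7.8) = (34.1, 7.80). On A1, N sits at bearing -90° from D; a 102° counterclockwise sweep puts R at bearing 12°, so R = D + 7.8·(cos 12°, sin 12°) = (41.7, 9.42). Tangency of A1 to RJ means the radius DR is perpendicular to RJ, so RJ runs along (−sin 12°, cos 12°); with |RJ| = 21.2, J = (37.3, 30.2). Then |AJ| = |J − A| = 48.0.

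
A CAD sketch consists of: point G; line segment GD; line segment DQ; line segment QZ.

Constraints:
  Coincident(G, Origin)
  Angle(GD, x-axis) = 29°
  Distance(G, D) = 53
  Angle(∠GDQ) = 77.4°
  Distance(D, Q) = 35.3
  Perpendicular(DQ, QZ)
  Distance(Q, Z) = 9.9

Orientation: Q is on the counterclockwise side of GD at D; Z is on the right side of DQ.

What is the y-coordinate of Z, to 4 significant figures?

58.67

G is at the origin; GD runs at 29.0° with length 53.0, so D = 53.0·(cos 29.0°, sin 29.0°) = (46.35, 25.69). ∠GDQ = 77.4°, so DQ runs at 29.0° + (180° − 77.4°) = 131.6° from the x-axis; with |DQ| = 35.3, Q = D + 35.3·(cos 131.6°, sin 131.6°) = (22.92, 52.09). DQ is perpendicular to QZ; with |QZ| = 9.9 on the right of DQ, Z = Q + 9.9·(0.7478, 0.6639) = (30.32, 58.67). So Z.y = 58.67.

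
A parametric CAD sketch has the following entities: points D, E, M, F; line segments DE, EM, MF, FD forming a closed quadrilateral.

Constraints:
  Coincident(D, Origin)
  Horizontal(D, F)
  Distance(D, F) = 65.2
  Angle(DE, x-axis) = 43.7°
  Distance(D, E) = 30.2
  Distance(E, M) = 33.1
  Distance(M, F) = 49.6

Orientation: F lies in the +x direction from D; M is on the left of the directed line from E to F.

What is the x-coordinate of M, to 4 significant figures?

44.44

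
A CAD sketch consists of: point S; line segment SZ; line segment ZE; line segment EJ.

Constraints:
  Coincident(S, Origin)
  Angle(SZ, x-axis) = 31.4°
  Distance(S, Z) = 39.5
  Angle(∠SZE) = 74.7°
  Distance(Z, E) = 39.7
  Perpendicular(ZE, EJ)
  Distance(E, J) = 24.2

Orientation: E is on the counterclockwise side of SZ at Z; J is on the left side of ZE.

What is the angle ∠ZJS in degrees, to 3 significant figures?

56.8°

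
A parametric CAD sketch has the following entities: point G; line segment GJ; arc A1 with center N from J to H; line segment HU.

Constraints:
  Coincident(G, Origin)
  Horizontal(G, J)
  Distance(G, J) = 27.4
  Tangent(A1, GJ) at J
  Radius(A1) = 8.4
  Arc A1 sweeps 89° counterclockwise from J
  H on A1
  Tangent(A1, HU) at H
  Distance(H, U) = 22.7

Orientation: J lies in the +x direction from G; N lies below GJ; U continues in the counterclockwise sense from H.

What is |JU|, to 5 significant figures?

32.175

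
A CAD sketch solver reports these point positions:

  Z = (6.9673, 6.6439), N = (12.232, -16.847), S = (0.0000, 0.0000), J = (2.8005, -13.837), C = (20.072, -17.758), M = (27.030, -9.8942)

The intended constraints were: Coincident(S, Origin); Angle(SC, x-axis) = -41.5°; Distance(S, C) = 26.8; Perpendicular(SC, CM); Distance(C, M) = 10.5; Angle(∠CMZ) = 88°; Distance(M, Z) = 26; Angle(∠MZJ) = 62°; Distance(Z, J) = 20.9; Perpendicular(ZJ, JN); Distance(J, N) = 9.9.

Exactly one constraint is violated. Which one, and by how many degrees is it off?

Perpendicular(ZJ, JN) — off by 6.20°.

S = (0.00, 0.00) ✓; SC at -41.50° ✓; |SC| = 26.80 ✓; ∠(SC, CM) = 90.00° ✓; |CM| = 10.50 ✓; ∠CMZ = 88.00° ✓; |MZ| = 26.00 ✓; ∠MZJ = 62.00° ✓; |ZJ| = 20.90 ✓; ∠(ZJ, JN) = 83.80° ✗; |JN| = 9.900 ✓.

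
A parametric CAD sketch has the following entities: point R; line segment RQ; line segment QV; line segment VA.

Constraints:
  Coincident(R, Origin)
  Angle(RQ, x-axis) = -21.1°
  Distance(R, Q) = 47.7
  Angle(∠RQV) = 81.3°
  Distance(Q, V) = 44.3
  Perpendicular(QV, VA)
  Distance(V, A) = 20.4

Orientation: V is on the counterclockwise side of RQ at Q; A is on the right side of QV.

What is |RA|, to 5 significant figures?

77.061

∠RQV = 81.3°, so QV runs at -21.1° + (180° − 81.3°) = 77.600° from the x-axis; with |QV| = 44.3, V = Q + 44.3·(cos 77.600°, sin 77.600°) = (54.015, 26.095). The perpendicularity gives VA at right angles to QV; with |VA| = 20.4 on the right of QV, A = V + 20.4·(0.97667, -0.21474) = (73.939, 21.714). Then |RA| = |A − R| = 77.061.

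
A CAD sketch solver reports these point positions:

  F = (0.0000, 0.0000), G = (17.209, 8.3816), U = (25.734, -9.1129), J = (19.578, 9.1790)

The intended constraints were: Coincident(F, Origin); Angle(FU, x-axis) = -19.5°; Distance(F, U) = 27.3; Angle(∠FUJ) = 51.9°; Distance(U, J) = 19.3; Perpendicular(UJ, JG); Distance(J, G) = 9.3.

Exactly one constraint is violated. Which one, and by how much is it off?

Distance(J, G) = 9.3 — off by 6.80.

F = (0.00, 0.00) ✓; FU at -19.50° ✓; |FU| = 27.30 ✓; ∠FUJ = 51.90° ✓; |UJ| = 19.30 ✓; ∠(UJ, JG) = 90.00° ✓; |JG| = 2.500 ✗.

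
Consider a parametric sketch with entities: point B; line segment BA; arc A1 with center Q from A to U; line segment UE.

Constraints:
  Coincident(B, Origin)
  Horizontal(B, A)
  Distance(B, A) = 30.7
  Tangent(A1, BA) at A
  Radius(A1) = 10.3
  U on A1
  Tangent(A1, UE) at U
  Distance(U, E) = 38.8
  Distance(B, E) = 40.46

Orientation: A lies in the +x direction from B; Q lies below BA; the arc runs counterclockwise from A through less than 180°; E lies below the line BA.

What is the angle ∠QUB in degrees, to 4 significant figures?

167.9°

Checks: |QU| = 10.30 ✓; ∠(QU, UE) = 90.00° ✓; |UE| = 38.80 ✓; |BE| = 40.46 ✓.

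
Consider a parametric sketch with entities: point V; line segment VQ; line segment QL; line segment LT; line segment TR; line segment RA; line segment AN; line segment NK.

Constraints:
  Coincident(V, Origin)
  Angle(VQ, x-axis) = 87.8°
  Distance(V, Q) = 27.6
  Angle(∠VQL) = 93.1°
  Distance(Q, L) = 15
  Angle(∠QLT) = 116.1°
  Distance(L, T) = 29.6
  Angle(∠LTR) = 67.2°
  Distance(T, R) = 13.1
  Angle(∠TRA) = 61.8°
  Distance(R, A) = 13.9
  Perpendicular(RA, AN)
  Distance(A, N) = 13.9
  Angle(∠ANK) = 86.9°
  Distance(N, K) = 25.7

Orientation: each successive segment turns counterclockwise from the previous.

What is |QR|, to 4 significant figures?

31.15

V is at the origin; VQ runs at 87.8° with length 27.6, so Q = (1.060, 27.58). ∠VQL = 93.1° gives QL at 174.7° from the x-axis; with |QL| = 15.0, L = (-13.88, 28.97). ∠QLT = 116.1° gives LT at -121.4° from the x-axis; with |LT| = 29.6, T = (-29.30, 3.700). ∠LTR = 67.2° gives TR at -8.600° from the x-axis; with |TR| = 13.1, R = (-16.35, 1.741). Then |QR| = |R − Q| = 31.15.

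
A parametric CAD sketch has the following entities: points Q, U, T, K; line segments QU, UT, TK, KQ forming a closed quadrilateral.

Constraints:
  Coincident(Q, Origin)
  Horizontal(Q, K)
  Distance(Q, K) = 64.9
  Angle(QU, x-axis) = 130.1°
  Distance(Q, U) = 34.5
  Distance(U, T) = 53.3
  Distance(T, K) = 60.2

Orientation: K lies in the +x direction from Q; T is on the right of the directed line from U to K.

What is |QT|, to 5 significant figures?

19.383

Checks: |UT| = 53.30 ✓; |TK| = 60.20 ✓.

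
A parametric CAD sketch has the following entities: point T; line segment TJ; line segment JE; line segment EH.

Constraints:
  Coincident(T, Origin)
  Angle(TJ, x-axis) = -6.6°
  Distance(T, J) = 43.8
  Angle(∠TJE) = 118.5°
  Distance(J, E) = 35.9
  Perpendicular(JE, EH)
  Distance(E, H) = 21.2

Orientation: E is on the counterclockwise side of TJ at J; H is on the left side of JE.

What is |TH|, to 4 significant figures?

59.37

∠TJE = 118.5°, so JE runs at -6.6° + (180° − 118.5°) = 54.90° from the x-axis; with |JE| = 35.9, E = J + 35.9·(cos 54.90°, sin 54.90°) = (64.15, 24.34). JE ⟂ EH; with |EH| = 21.2 on the left of JE, H = E + 21.2·(-0.8181, 0.5750) = (46.81, 36.53). Then |TH| = |H − T| = 59.37.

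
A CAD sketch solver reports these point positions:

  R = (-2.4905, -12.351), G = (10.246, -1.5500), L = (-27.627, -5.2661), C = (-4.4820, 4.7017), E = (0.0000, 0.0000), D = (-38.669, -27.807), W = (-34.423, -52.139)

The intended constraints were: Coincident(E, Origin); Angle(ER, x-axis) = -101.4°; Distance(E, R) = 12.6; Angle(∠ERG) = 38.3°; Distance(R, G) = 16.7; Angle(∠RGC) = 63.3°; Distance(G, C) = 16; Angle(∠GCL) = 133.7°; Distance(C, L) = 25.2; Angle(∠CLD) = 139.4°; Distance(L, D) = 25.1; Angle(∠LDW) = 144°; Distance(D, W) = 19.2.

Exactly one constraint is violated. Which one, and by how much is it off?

Distance(D, W) = 19.2 — off by 5.50.

E = (0.00, 0.00) ✓; ER at -101.4° ✓; |ER| = 12.60 ✓; ∠ERG = 38.30° ✓; |RG| = 16.70 ✓; ∠RGC = 63.30° ✓; |GC| = 16.00 ✓; ∠GCL = 133.7° ✓; |CL| = 25.20 ✓; ∠CLD = 139.4° ✓; |LD| = 25.10 ✓; ∠LDW = 144.0° ✓; |DW| = 24.70 ✗.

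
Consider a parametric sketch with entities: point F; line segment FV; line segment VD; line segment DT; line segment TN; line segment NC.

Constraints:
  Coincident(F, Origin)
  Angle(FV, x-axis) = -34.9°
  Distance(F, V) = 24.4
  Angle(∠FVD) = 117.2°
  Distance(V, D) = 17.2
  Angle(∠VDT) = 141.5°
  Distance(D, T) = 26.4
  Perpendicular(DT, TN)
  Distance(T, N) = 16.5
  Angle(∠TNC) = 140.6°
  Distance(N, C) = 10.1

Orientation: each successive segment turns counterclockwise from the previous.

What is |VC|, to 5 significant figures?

36.108

The perpendicularity gives TN at right angles to DT, so TN runs at 156.40°; with |TN| = 16.5, N = (30.662, 24.886). ∠TNC = 140.6° gives NC at -164.20° from the x-axis; with |NC| = 10.1, C = (20.943, 22.136). Then |VC| = |C − V| = 36.108.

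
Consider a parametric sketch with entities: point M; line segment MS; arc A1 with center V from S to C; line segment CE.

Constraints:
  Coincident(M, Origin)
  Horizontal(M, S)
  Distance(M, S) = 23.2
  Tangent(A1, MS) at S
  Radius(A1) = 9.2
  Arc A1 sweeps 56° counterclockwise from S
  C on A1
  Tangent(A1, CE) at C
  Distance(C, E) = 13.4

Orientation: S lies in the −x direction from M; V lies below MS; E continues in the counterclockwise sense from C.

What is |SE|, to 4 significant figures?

21.41

M is at the origin; M and S share the same y with |MS| = 23.2 and S on the −x side, so S = (-23.20, 0.000). Tangency of A1 to MS means the radius VS is perpendicular to MS, so V = S + (0, -9.2) = (-23.20, -9.200). On A1, S sits at bearing 90° from V; a 56° counterclockwise sweep puts C at bearing 146°, so C = V + 9.2·(cos 146°, sin 146°) = (-30.83, -4.055). Since A1 is tangent to CE there, VC ⟂ CE, so CE runs along (−sin 146°, cos 146°); with |CE| = 13.4, E = (-38.32, -15.16). Then |SE| = |E − S| = 21.41.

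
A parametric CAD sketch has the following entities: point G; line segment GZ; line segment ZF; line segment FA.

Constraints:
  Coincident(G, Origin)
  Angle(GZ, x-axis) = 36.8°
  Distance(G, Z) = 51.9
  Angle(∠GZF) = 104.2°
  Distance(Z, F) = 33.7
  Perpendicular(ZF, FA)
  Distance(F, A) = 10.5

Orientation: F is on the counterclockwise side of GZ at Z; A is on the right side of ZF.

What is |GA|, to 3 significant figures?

76.5

∠GZF = 104.2°, so ZF runs at 36.8° + (180° − 104.2°) = 113° from the x-axis; with |ZF| = 33.7, F = Z + 33.7·(cos 113°, sin 113°) = (28.6, 62.2). ZF ⟂ FA; with |FA| = 10.5 on the right of ZF, A = F + 10.5·(0.923, 0.384) = (38.3, 66.2). Then |GA| = |A − G| = 76.5.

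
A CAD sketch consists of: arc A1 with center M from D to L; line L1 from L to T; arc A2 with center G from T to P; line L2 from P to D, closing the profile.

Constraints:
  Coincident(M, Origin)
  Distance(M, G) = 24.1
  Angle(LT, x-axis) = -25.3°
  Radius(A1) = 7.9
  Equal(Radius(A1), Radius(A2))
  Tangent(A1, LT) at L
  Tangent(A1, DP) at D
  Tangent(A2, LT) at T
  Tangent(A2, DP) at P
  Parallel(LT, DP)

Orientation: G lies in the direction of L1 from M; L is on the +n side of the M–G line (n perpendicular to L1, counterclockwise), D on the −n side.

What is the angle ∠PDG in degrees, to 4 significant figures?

18.15°

The slot axis is L1's direction at -25.3°, so u = (cos -25.3°, sin -25.3°) = (0.9041, -0.4274) and n = (−sin -25.3°, cos -25.3°) = (0.4274, 0.9041). M is at the origin and G lies 24.1 along u from M, so G = 24.1·u = (21.79, -10.30). Tangency of A1 to both parallel lines with radius 7.9 puts L and D at M ± 7.9·n: L = (3.376, 7.142), D = (-3.376, -7.142). Equal radii place T and P the same way about G: T = G + 7.9·n = (25.16, -3.157), P = G − 7.9·n = (18.41, -17.44). Then cos ∠PDG = DP·DG / (|DP||DG|), giving 18.15°.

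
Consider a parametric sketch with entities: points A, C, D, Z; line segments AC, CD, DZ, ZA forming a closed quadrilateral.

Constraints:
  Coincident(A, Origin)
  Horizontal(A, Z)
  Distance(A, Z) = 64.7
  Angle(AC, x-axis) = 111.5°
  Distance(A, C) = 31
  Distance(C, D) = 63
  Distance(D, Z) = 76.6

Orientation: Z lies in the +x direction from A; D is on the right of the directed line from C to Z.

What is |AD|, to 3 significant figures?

34.0

Checks: |AZ| = 64.70 ✓; |AC| = 31.00 ✓; |CD| = 63.00 ✓; |DZ| = 76.60 ✓.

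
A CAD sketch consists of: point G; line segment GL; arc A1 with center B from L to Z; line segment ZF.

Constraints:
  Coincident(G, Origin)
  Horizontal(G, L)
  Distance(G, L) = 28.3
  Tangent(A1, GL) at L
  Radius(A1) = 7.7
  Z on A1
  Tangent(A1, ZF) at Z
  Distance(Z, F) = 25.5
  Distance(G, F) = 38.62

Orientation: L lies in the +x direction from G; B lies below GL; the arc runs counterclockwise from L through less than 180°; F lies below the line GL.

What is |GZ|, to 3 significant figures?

21.9

Checks: |BZ| = 7.700 ✓; ∠(BZ, ZF) = 90.00° ✓; |ZF| = 25.50 ✓; |GF| = 38.62 ✓.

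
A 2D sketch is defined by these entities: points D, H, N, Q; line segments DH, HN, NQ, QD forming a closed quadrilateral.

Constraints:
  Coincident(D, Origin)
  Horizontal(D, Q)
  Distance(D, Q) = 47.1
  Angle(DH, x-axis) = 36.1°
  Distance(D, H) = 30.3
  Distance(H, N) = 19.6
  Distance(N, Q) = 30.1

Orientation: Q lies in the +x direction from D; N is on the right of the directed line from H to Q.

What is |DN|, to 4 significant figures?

17.00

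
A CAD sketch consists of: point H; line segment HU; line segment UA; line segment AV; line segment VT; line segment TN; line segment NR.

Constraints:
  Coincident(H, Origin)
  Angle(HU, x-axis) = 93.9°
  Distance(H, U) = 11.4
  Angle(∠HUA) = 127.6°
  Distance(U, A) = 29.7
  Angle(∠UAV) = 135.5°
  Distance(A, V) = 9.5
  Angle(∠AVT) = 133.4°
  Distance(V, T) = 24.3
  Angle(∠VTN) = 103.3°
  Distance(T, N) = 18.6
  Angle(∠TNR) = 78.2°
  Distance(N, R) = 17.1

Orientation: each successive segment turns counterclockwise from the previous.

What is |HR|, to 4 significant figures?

26.17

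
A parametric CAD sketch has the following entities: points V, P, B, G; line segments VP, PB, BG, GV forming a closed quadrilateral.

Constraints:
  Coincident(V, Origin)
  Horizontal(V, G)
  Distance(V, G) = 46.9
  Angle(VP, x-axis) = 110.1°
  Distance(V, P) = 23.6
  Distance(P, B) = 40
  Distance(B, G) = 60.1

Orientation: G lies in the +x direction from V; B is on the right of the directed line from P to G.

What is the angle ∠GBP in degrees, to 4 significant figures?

69.36°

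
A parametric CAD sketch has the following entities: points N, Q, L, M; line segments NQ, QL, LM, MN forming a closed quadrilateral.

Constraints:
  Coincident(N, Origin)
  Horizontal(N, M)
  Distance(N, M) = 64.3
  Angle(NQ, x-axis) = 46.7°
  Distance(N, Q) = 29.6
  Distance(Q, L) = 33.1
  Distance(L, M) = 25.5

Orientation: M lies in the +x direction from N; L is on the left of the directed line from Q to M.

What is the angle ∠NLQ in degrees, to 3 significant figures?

20.8°

N is at the origin; N and M share the same y with |NM| = 64.3 and M in +x, so M = (64.3, 0). NQ runs at 46.7° with |NQ| = 29.6, so Q = (20.3, 21.5). L is determined by |QL| = 33.1 and |LM| = 25.5 together: it lies at the intersection of circle(Q, 33.1) and circle(M, 25.5). With |QM| = 49.0, the foot of the radical line on QM is 29.0 from Q and the perpendicular offset is √(33.1² − 29.0²) = 15.9. Taking the left-of-QM solution: L = (53.4, 23.0).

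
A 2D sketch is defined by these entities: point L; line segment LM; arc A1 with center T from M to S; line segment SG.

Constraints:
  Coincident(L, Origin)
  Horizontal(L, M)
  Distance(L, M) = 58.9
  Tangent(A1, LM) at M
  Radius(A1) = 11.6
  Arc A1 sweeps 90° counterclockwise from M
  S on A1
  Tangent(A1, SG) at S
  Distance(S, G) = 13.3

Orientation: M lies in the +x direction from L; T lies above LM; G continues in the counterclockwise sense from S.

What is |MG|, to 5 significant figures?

27.469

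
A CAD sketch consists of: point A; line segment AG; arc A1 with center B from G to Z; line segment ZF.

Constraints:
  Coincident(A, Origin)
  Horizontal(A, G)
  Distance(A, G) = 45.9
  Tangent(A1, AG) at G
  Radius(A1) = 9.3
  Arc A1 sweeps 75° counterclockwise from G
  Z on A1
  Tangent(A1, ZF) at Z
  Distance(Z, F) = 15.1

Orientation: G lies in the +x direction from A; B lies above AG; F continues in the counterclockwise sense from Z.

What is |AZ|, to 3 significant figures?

55.3

Tangency of A1 to AG means the radius BG is perpendicular to AG, so B = G + (0, 9.3) = (45.9, 9.30). On A1, G sits at bearing -90° from B; a 75° counterclockwise sweep puts Z at bearing -15°, so Z = B + 9.3·(cos -15°, sin -15°) = (54.9, 6.89). Then |AZ| = |Z − A| = 55.3.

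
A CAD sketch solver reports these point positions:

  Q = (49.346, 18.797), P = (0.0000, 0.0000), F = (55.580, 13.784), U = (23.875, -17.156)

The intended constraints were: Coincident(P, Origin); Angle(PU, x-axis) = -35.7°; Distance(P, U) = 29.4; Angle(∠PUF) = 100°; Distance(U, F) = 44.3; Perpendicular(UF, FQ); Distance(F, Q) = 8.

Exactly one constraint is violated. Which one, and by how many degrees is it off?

Perpendicular(UF, FQ) — off by 6.90°.

P = (0.00, 0.00) ✓; PU at -35.70° ✓; |PU| = 29.40 ✓; ∠PUF = 100.0° ✓; |UF| = 44.30 ✓; ∠(UF, FQ) = 96.90° ✗; |FQ| = 8.000 ✓.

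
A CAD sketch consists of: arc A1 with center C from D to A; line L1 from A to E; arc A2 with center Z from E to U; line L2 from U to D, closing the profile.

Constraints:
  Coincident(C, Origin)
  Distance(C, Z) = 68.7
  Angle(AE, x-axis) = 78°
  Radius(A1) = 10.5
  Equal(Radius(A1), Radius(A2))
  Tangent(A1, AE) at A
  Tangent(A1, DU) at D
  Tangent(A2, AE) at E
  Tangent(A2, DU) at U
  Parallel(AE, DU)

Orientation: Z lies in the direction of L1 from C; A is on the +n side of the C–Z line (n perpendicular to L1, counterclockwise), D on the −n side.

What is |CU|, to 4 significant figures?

69.50

The slot axis is L1's direction at 78.0°, so u = (cos 78.0°, sin 78.0°) = (0.2079, 0.9781) and n = (−sin 78.0°, cos 78.0°) = (-0.9781, 0.2079). C is at the origin and Z lies 68.7 along u from C, so Z = 68.7·u = (14.28, 67.20). Tangency of A1 to both parallel lines with radius 10.5 puts A and D at C ± 10.5·n: A = (-10.27, 2.183), D = (10.27, -2.183). Equal radii place E and U the same way about Z: E = Z + 10.5·n = (4.013, 69.38), U = Z − 10.5·n = (24.55, 65.02). Then |CU| = |U − C| = 69.50.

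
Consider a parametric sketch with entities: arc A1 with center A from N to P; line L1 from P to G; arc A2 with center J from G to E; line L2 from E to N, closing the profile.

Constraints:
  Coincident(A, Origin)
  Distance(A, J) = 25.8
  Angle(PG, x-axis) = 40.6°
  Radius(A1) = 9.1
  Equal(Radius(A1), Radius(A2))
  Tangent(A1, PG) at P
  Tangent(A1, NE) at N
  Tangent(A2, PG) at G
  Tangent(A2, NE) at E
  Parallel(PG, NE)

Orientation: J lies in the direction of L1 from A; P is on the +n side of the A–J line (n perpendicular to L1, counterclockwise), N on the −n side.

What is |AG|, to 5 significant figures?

27.358

The slot axis is L1's direction at 40.6°, so u = (cos 40.6°, sin 40.6°) = (0.75927, 0.65077) and n = (−sin 40.6°, cos 40.6°) = (-0.65077, 0.75927). A is at the origin and J lies 25.8 along u from A, so J = 25.8·u = (19.589, 16.790). Tangency of A1 to both parallel lines with radius 9.1 puts P and N at A ± 9.1·n: P = (-5.9220, 6.9094), N = (5.9220, -6.9094). Equal radii place G and E the same way about J: G = J + 9.1·n = (13.667, 23.699), E = J − 9.1·n = (25.511, 9.8806). Then |AG| = |G − A| = 27.358.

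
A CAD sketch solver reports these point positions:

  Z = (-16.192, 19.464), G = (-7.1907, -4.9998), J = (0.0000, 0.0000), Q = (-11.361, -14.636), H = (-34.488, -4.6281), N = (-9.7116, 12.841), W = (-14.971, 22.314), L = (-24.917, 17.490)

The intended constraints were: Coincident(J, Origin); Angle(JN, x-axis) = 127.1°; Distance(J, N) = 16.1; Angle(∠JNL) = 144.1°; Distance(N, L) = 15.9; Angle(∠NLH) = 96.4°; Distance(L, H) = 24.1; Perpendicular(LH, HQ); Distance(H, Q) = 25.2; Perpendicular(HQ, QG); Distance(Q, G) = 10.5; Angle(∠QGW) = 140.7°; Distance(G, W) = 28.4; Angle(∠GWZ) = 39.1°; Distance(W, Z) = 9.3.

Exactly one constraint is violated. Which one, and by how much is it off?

Distance(W, Z) = 9.3 — off by 6.20.

J = (0.00, 0.00) ✓; JN at 127.1° ✓; |JN| = 16.10 ✓; ∠JNL = 144.1° ✓; |NL| = 15.90 ✓; ∠NLH = 96.40° ✓; |LH| = 24.10 ✓; ∠(LH, HQ) = 90.00° ✓; |HQ| = 25.20 ✓; ∠(HQ, QG) = 90.00° ✓; |QG| = 10.50 ✓; ∠QGW = 140.7° ✓; |GW| = 28.40 ✓; ∠GWZ = 39.09° ✓; |WZ| = 3.101 ✗.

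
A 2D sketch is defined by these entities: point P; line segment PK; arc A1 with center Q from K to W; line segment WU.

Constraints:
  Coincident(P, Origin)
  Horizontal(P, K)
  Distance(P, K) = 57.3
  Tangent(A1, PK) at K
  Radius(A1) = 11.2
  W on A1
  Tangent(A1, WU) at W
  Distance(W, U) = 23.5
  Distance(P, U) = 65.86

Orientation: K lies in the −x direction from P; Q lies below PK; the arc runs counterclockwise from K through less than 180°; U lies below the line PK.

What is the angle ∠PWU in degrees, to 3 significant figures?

72.6°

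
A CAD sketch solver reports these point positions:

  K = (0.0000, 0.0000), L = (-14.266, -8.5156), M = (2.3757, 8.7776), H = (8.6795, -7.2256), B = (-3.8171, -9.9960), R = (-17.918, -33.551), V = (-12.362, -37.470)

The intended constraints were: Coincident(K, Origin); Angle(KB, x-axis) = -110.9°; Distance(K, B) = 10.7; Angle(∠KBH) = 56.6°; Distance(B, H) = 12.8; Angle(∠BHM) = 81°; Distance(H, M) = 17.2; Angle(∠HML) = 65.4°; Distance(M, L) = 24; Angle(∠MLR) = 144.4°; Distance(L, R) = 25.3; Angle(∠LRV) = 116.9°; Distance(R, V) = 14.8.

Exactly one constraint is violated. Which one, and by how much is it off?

Distance(R, V) = 14.8 — off by 8.00.

K = (0.00, 0.00) ✓; KB at -110.9° ✓; |KB| = 10.70 ✓; ∠KBH = 56.60° ✓; |BH| = 12.80 ✓; ∠BHM = 81.00° ✓; |HM| = 17.20 ✓; ∠HML = 65.40° ✓; |ML| = 24.00 ✓; ∠MLR = 144.4° ✓; |LR| = 25.30 ✓; ∠LRV = 116.9° ✓; |RV| = 6.799 ✗.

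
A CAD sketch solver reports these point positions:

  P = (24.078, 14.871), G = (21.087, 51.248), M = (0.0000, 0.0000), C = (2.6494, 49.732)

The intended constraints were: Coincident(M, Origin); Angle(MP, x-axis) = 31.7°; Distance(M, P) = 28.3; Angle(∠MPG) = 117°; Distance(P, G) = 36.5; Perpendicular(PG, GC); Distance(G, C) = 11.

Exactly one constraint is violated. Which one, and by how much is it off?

Distance(G, C) = 11 — off by 7.50.

M = (0.00, 0.00) ✓; MP at 31.70° ✓; |MP| = 28.30 ✓; ∠MPG = 117.0° ✓; |PG| = 36.50 ✓; ∠(PG, GC) = 90.00° ✓; |GC| = 18.50 ✗.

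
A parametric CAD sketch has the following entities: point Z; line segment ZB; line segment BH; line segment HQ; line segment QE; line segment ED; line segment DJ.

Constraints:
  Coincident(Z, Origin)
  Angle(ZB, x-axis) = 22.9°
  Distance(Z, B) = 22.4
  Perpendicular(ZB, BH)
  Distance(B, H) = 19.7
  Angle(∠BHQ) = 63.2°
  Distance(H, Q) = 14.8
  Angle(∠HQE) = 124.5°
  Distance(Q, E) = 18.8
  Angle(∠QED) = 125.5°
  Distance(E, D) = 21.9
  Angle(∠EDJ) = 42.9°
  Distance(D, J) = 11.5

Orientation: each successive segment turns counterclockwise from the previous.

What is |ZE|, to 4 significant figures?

8.712

∠BHQ = 63.2° gives HQ at -130.3° from the x-axis; with |HQ| = 14.8, Q = (3.396, 15.58). ∠HQE = 124.5° gives QE at -74.80° from the x-axis; with |QE| = 18.8, E = (8.325, -2.566). Then |ZE| = |E − Z| = 8.712.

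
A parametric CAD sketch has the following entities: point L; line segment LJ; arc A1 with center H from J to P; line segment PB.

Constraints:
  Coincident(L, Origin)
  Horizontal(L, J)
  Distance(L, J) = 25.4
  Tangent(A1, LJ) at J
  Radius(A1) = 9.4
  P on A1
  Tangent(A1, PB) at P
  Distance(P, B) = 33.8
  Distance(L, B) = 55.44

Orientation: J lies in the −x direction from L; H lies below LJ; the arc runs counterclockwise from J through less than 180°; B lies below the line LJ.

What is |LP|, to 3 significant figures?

36.1

Checks: |HP| = 9.400 ✓; ∠(HP, PB) = 90.00° ✓; |PB| = 33.80 ✓; |LB| = 55.44 ✓.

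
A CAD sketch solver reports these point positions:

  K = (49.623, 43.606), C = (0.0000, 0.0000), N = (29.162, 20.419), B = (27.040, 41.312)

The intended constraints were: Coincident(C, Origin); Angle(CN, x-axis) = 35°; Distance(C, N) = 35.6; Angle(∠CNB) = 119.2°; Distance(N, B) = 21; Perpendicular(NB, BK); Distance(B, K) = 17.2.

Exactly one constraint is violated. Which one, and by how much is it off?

Distance(B, K) = 17.2 — off by 5.50.

C = (0.00, 0.00) ✓; CN at 35.00° ✓; |CN| = 35.60 ✓; ∠CNB = 119.2° ✓; |NB| = 21.00 ✓; ∠(NB, BK) = 90.00° ✓; |BK| = 22.70 ✗.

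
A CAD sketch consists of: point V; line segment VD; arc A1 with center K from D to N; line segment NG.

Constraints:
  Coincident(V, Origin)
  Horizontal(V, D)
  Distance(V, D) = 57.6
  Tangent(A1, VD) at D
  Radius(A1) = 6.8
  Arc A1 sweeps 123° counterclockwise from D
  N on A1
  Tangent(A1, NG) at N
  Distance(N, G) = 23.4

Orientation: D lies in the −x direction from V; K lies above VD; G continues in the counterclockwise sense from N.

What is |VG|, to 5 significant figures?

71.318

On A1, D sits at bearing -90° from K; a 123° counterclockwise sweep puts N at bearing 33°, so N = K + 6.8·(cos 33°, sin 33°) = (-51.897, 10.504). A1 meets NG tangentially, so KN is at right angles to NG, so NG runs along (−sin 33°, cos 33°); with |NG| = 23.4, G = (-64.642, 30.128). Then |VG| = |G − V| = 71.318.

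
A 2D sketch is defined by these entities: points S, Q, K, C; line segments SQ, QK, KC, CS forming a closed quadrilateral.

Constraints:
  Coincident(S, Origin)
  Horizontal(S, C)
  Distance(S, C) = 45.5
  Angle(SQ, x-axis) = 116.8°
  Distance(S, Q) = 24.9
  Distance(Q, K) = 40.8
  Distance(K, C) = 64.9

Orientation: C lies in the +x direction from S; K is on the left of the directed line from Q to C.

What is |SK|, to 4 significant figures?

56.98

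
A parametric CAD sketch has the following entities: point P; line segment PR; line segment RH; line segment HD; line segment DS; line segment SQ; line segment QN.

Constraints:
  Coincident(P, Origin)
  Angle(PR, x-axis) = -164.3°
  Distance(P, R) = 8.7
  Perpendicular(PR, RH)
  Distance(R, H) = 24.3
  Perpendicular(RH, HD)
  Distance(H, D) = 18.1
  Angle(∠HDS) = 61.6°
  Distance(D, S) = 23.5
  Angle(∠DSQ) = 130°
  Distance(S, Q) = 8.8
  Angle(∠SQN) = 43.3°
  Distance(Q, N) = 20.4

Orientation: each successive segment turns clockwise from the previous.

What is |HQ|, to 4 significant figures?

22.51

∠HDS = 61.6° gives DS at -102.7° from the x-axis; with |DS| = 23.5, S = (-2.693, 3.012). ∠DSQ = 130.0° gives SQ at -152.7° from the x-axis; with |SQ| = 8.8, Q = (-10.51, -1.024). Then |HQ| = |Q − H| = 22.51.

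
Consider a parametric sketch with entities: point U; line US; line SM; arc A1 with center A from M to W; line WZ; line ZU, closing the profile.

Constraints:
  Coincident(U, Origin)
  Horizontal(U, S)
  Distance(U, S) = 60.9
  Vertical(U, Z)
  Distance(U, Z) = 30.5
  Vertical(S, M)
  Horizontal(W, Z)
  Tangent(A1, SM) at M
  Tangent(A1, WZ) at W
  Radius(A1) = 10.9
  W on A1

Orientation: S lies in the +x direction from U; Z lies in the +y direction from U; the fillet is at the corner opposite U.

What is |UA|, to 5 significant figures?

53.704

U and Z share the same x with |UZ| = 30.5 and Z on the +y side, so Z = (0.0000, 30.500). The virtual corner opposite U is at (60.900, 30.500). The tangent condition forces AM to be normal to SM and the tangent condition forces AW to be normal to WZ, with radius 10.9, so the center A sits 10.9 in from both sides at A = (50.000, 19.600). Then |UA| = |A − U| = 53.704.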